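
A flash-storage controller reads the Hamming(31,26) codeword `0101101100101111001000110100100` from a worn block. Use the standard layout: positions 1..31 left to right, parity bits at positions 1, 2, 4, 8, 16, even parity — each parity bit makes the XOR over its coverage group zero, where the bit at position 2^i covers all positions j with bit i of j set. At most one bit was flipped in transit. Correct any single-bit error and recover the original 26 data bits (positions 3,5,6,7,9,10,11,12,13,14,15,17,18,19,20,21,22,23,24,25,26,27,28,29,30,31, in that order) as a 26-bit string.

s1: b1⊕b3⊕b5⊕b7⊕b9⊕b11⊕b13⊕b15⊕b17⊕b19⊕b21⊕b23⊕b25⊕b27⊕b29⊕b31 = 0⊕0⊕1⊕1⊕0⊕1⊕1⊕1⊕0⊕1⊕0⊕1⊕0⊕0⊕1⊕0 = 0
s2: b2⊕b3⊕b6⊕b7⊕b10⊕b11⊕b14⊕b15⊕b18⊕b19⊕b22⊕b23⊕b26⊕b27⊕b30⊕b31 = 1⊕0⊕0⊕1⊕0⊕1⊕1⊕1⊕0⊕1⊕0⊕1⊕1⊕0⊕0⊕0 = 0
s4: b4⊕b5⊕b6⊕b7⊕b12⊕b13⊕b14⊕b15⊕b20⊕b21⊕b22⊕b23⊕b28⊕b29⊕b30⊕b31 = 1⊕1⊕0⊕1⊕0⊕1⊕1⊕1⊕0⊕0⊕0⊕1⊕0⊕1⊕0⊕0 = 0
s8: b8⊕b9⊕b10⊕b11⊕b12⊕b13⊕b14⊕b15⊕b24⊕b25⊕b26⊕b27⊕b28⊕b29⊕b30⊕b31 = 1⊕0⊕0⊕1⊕0⊕1⊕1⊕1⊕1⊕0⊕1⊕0⊕0⊕1⊕0⊕0 = 0
s16: b16⊕b17⊕b18⊕b19⊕b20⊕b21⊕b22⊕b23⊕b24⊕b25⊕b26⊕b27⊕b28⊕b29⊕b30⊕b31 = 1⊕0⊕0⊕1⊕0⊕0⊕0⊕1⊕1⊕0⊕1⊕0⊕0⊕1⊕0⊕0 = 0
Syndrome (s16...s1) = 00000 → position 0 (no error).
No correction needed.
Data bits at positions 3,5,6,7,9,10,11,12,13,14,15,17,18,19,20,21,22,23,24,25,26,27,28,29,30,31: 01010010111001000110100100

01010010111001000110100100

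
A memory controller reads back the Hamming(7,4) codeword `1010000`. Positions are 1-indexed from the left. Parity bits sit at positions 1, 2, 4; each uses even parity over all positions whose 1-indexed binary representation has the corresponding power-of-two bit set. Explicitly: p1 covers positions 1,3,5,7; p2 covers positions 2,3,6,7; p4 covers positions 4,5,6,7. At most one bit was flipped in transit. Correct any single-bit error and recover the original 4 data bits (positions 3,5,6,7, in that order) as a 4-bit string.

s1: b1⊕b3⊕b5⊕b7 = 1⊕1⊕0⊕0 = 0
s2: b2⊕b3⊕b6⊕b7 = 0⊕1⊕0⊕0 = 1
s4: b4⊕b5⊕b6⊕b7 = 0⊕0⊕0⊕0 = 0
Syndrome (s4...s1) = 010 → position 2.
Flip bit 2: corrected codeword = 1110000
Data bits at positions 3,5,6,7: 1000

1000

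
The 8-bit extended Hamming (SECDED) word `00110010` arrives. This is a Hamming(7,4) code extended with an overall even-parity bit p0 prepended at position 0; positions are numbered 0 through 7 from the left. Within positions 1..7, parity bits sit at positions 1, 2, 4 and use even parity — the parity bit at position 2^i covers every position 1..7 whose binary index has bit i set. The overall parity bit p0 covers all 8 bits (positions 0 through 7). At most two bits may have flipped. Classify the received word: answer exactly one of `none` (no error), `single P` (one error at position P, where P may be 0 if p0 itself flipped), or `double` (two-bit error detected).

s1: b1⊕b3⊕b5⊕b7 = 0⊕1⊕0⊕0 = 1
s2: b2⊕b3⊕b6⊕b7 = 1⊕1⊕1⊕0 = 1
s4: b4⊕b5⊕b6⊕b7 = 0⊕0⊕1⊕0 = 1
Syndrome (s4...s1) = 111 → position 7.
Overall parity (XOR of all 8 bits, including p0): 0⊕0⊕1⊕1⊕0⊕0⊕1⊕0 = 1
Overall=1, syndrome position=7 → single-bit error at position 7.

single 7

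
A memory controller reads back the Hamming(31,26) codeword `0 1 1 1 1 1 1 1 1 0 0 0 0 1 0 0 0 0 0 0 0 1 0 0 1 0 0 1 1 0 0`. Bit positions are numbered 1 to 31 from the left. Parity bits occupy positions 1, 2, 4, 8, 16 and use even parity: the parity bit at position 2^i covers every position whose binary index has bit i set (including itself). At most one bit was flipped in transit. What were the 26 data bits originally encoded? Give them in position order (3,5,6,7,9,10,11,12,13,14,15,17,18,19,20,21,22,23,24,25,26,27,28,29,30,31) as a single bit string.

11111000010000001001001100

s1: b1⊕b3⊕b5⊕b7⊕b9⊕b11⊕b13⊕b15⊕b17⊕b19⊕b21⊕b23⊕b25⊕b27⊕b29⊕b31 = 0⊕1⊕1⊕1⊕1⊕0⊕0⊕0⊕0⊕0⊕0⊕0⊕1⊕0⊕1⊕0 = 0
s2: b2⊕b3⊕b6⊕b7⊕b10⊕b11⊕b14⊕b15⊕b18⊕b19⊕b22⊕b23⊕b26⊕b27⊕b30⊕b31 = 1⊕1⊕1⊕1⊕0⊕0⊕1⊕0⊕0⊕0⊕1⊕0⊕0⊕0⊕0⊕0 = 0
s4: b4⊕b5⊕b6⊕b7⊕b12⊕b13⊕b14⊕b15⊕b20⊕b21⊕b22⊕b23⊕b28⊕b29⊕b30⊕b31 = 1⊕1⊕1⊕1⊕0⊕0⊕1⊕0⊕0⊕0⊕1⊕0⊕1⊕1⊕0⊕0 = 0
s8: b8⊕b9⊕b10⊕b11⊕b12⊕b13⊕b14⊕b15⊕b24⊕b25⊕b26⊕b27⊕b28⊕b29⊕b30⊕b31 = 1⊕1⊕0⊕0⊕0⊕0⊕1⊕0⊕0⊕1⊕0⊕0⊕1⊕1⊕0⊕0 = 0
s16: b16⊕b17⊕b18⊕b19⊕b20⊕b21⊕b22⊕b23⊕b24⊕b25⊕b26⊕b27⊕b28⊕b29⊕b30⊕b31 = 0⊕0⊕0⊕0⊕0⊕0⊕1⊕0⊕0⊕1⊕0⊕0⊕1⊕1⊕0⊕0 = 0
Syndrome (s16...s1) = 00000 → position 0 (no error).
No correction needed.
Data bits at positions 3,5,6,7,9,10,11,12,13,14,15,17,18,19,20,21,22,23,24,25,26,27,28,29,30,31: 11111000010000001001001100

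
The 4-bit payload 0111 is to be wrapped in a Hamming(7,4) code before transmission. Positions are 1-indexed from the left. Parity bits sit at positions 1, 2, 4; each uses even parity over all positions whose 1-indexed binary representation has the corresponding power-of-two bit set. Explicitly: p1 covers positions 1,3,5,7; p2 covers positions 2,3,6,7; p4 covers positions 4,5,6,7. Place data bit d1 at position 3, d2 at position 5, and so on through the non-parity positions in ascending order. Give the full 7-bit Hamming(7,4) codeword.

0001111

Place data bits at non-power-of-two positions: b3=0, b5=1, b6=1, b7=1.
p1 = XOR of data positions {3,5,7} = 0⊕1⊕1 = 0
p2 = XOR of data positions {3,6,7} = 0⊕1⊕1 = 0
p4 = XOR of data positions {5,6,7} = 1⊕1⊕1 = 1
Codeword b1..b7 = 0001111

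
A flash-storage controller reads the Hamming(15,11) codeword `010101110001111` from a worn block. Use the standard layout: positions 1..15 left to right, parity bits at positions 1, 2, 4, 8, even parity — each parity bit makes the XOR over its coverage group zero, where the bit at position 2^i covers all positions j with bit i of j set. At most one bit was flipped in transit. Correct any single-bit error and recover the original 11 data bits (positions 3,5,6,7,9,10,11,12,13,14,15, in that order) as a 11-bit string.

s1: b1⊕b3⊕b5⊕b7⊕b9⊕b11⊕b13⊕b15 = 0⊕0⊕0⊕1⊕0⊕0⊕1⊕1 = 1
s2: b2⊕b3⊕b6⊕b7⊕b10⊕b11⊕b14⊕b15 = 1⊕0⊕1⊕1⊕0⊕0⊕1⊕1 = 1
s4: b4⊕b5⊕b6⊕b7⊕b12⊕b13⊕b14⊕b15 = 1⊕0⊕1⊕1⊕1⊕1⊕1⊕1 = 1
s8: b8⊕b9⊕b10⊕b11⊕b12⊕b13⊕b14⊕b15 = 1⊕0⊕0⊕0⊕1⊕1⊕1⊕1 = 1
Syndrome (s8...s1) = 1111 → position 15.
Flip bit 15: corrected codeword = 010101110001110
Data bits at positions 3,5,6,7,9,10,11,12,13,14,15: 00110001110

00110001110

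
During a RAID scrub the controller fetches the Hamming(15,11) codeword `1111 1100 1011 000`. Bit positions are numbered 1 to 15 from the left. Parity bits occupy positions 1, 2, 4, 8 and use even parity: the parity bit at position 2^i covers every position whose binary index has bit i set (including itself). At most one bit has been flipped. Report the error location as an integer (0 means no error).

s1: b1⊕b3⊕b5⊕b7⊕b9⊕b11⊕b13⊕b15 = 1⊕1⊕1⊕0⊕1⊕1⊕0⊕0 = 1
s2: b2⊕b3⊕b6⊕b7⊕b10⊕b11⊕b14⊕b15 = 1⊕1⊕1⊕0⊕0⊕1⊕0⊕0 = 0
s4: b4⊕b5⊕b6⊕b7⊕b12⊕b13⊕b14⊕b15 = 1⊕1⊕1⊕0⊕1⊕0⊕0⊕0 = 0
s8: b8⊕b9⊕b10⊕b11⊕b12⊕b13⊕b14⊕b15 = 0⊕1⊕0⊕1⊕1⊕0⊕0⊕0 = 1
Syndrome (s8...s1) = 1001 → position 9.

9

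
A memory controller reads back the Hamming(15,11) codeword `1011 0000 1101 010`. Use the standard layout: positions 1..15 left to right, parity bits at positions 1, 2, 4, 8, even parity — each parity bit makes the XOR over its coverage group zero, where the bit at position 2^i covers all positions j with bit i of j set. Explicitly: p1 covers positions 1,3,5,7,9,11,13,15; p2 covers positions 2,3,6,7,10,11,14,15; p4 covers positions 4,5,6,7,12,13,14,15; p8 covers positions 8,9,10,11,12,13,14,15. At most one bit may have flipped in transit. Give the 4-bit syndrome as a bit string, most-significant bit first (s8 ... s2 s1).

0111

s1: b1⊕b3⊕b5⊕b7⊕b9⊕b11⊕b13⊕b15 = 1⊕1⊕0⊕0⊕1⊕0⊕0⊕0 = 1
s2: b2⊕b3⊕b6⊕b7⊕b10⊕b11⊕b14⊕b15 = 0⊕1⊕0⊕0⊕1⊕0⊕1⊕0 = 1
s4: b4⊕b5⊕b6⊕b7⊕b12⊕b13⊕b14⊕b15 = 1⊕0⊕0⊕0⊕1⊕0⊕1⊕0 = 1
s8: b8⊕b9⊕b10⊕b11⊕b12⊕b13⊕b14⊕b15 = 0⊕1⊕1⊕0⊕1⊕0⊕1⊕0 = 0
Syndrome (s8...s1) = 0111 → position 7.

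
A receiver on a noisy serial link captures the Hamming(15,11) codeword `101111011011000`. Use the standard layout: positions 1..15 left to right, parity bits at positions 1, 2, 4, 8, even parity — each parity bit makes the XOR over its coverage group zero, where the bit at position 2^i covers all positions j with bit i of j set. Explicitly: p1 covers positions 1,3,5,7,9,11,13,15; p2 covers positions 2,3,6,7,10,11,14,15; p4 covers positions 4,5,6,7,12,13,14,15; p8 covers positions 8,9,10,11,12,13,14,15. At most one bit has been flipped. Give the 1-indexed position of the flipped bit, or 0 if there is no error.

3

s1: b1⊕b3⊕b5⊕b7⊕b9⊕b11⊕b13⊕b15 = 1⊕1⊕1⊕0⊕1⊕1⊕0⊕0 = 1
s2: b2⊕b3⊕b6⊕b7⊕b10⊕b11⊕b14⊕b15 = 0⊕1⊕1⊕0⊕0⊕1⊕0⊕0 = 1
s4: b4⊕b5⊕b6⊕b7⊕b12⊕b13⊕b14⊕b15 = 1⊕1⊕1⊕0⊕1⊕0⊕0⊕0 = 0
s8: b8⊕b9⊕b10⊕b11⊕b12⊕b13⊕b14⊕b15 = 1⊕1⊕0⊕1⊕1⊕0⊕0⊕0 = 0
Syndrome (s8...s1) = 0011 → position 3.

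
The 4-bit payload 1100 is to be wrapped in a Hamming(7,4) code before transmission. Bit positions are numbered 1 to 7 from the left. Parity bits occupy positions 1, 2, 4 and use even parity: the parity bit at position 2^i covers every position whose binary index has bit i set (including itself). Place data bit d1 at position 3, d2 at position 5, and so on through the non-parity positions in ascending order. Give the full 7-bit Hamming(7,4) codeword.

0111100

Place data bits at non-power-of-two positions: b3=1, b5=1, b6=0, b7=0.
p1 = XOR of data positions {3,5,7} = 1⊕1⊕0 = 0
p2 = XOR of data positions {3,6,7} = 1⊕0⊕0 = 1
p4 = XOR of data positions {5,6,7} = 1⊕0⊕0 = 1
Codeword b1..b7 = 0111100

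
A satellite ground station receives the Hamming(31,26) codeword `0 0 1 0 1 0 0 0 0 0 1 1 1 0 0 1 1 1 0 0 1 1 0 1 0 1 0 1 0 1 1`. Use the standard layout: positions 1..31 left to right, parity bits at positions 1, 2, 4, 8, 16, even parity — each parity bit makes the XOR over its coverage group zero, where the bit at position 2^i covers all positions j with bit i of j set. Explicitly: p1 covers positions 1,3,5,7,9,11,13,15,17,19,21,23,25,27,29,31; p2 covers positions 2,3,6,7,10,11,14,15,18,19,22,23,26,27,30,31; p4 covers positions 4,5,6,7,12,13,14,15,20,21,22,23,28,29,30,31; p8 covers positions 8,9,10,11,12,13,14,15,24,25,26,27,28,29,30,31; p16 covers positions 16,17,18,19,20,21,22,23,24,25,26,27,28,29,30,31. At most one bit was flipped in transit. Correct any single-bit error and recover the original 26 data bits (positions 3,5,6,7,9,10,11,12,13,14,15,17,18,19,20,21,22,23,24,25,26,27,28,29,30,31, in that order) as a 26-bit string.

s1: b1⊕b3⊕b5⊕b7⊕b9⊕b11⊕b13⊕b15⊕b17⊕b19⊕b21⊕b23⊕b25⊕b27⊕b29⊕b31 = 0⊕1⊕1⊕0⊕0⊕1⊕1⊕0⊕1⊕0⊕1⊕0⊕0⊕0⊕0⊕1 = 1
s2: b2⊕b3⊕b6⊕b7⊕b10⊕b11⊕b14⊕b15⊕b18⊕b19⊕b22⊕b23⊕b26⊕b27⊕b30⊕b31 = 0⊕1⊕0⊕0⊕0⊕1⊕0⊕0⊕1⊕0⊕1⊕0⊕1⊕0⊕1⊕1 = 1
s4: b4⊕b5⊕b6⊕b7⊕b12⊕b13⊕b14⊕b15⊕b20⊕b21⊕b22⊕b23⊕b28⊕b29⊕b30⊕b31 = 0⊕1⊕0⊕0⊕1⊕1⊕0⊕0⊕0⊕1⊕1⊕0⊕1⊕0⊕1⊕1 = 0
s8: b8⊕b9⊕b10⊕b11⊕b12⊕b13⊕b14⊕b15⊕b24⊕b25⊕b26⊕b27⊕b28⊕b29⊕b30⊕b31 = 0⊕0⊕0⊕1⊕1⊕1⊕0⊕0⊕1⊕0⊕1⊕0⊕1⊕0⊕1⊕1 = 0
s16: b16⊕b17⊕b18⊕b19⊕b20⊕b21⊕b22⊕b23⊕b24⊕b25⊕b26⊕b27⊕b28⊕b29⊕b30⊕b31 = 1⊕1⊕1⊕0⊕0⊕1⊕1⊕0⊕1⊕0⊕1⊕0⊕1⊕0⊕1⊕1 = 0
Syndrome (s16...s1) = 00011 → position 3.
Flip bit 3: corrected codeword = 0000100000111001110011010101011
Data bits at positions 3,5,6,7,9,10,11,12,13,14,15,17,18,19,20,21,22,23,24,25,26,27,28,29,30,31: 01000011100110011010101011

01000011100110011010101011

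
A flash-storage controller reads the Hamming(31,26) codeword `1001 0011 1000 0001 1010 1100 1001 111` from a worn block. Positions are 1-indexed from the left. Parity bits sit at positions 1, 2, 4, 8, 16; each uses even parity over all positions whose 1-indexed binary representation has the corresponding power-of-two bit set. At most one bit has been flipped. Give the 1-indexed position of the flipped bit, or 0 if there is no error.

s1: b1⊕b3⊕b5⊕b7⊕b9⊕b11⊕b13⊕b15⊕b17⊕b19⊕b21⊕b23⊕b25⊕b27⊕b29⊕b31 = 1⊕0⊕0⊕1⊕1⊕0⊕0⊕0⊕1⊕1⊕1⊕0⊕1⊕0⊕1⊕1 = 1
s2: b2⊕b3⊕b6⊕b7⊕b10⊕b11⊕b14⊕b15⊕b18⊕b19⊕b22⊕b23⊕b26⊕b27⊕b30⊕b31 = 0⊕0⊕0⊕1⊕0⊕0⊕0⊕0⊕0⊕1⊕1⊕0⊕0⊕0⊕1⊕1 = 1
s4: b4⊕b5⊕b6⊕b7⊕b12⊕b13⊕b14⊕b15⊕b20⊕b21⊕b22⊕b23⊕b28⊕b29⊕b30⊕b31 = 1⊕0⊕0⊕1⊕0⊕0⊕0⊕0⊕0⊕1⊕1⊕0⊕1⊕1⊕1⊕1 = 0
s8: b8⊕b9⊕b10⊕b11⊕b12⊕b13⊕b14⊕b15⊕b24⊕b25⊕b26⊕b27⊕b28⊕b29⊕b30⊕b31 = 1⊕1⊕0⊕0⊕0⊕0⊕0⊕0⊕0⊕1⊕0⊕0⊕1⊕1⊕1⊕1 = 1
s16: b16⊕b17⊕b18⊕b19⊕b20⊕b21⊕b22⊕b23⊕b24⊕b25⊕b26⊕b27⊕b28⊕b29⊕b30⊕b31 = 1⊕1⊕0⊕1⊕0⊕1⊕1⊕0⊕0⊕1⊕0⊕0⊕1⊕1⊕1⊕1 = 0
Syndrome (s16...s1) = 01011 → position 11.

11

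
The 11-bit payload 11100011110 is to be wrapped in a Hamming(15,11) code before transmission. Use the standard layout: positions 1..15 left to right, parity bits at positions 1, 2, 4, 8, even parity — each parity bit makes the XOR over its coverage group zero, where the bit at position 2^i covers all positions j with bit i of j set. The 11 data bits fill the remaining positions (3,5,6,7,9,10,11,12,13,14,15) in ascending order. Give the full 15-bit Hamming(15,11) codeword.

Place data bits at non-power-of-two positions: b3=1, b5=1, b6=1, b7=0, b9=0, b10=0, b11=1, b12=1, b13=1, b14=1, b15=0.
p1 = XOR of data positions {3,5,7,9,11,13,15} = 1⊕1⊕0⊕0⊕1⊕1⊕0 = 0
p2 = XOR of data positions {3,6,7,10,11,14,15} = 1⊕1⊕0⊕0⊕1⊕1⊕0 = 0
p4 = XOR of data positions {5,6,7,12,13,14,15} = 1⊕1⊕0⊕1⊕1⊕1⊕0 = 1
p8 = XOR of data positions {9,10,11,12,13,14,15} = 0⊕0⊕1⊕1⊕1⊕1⊕0 = 0
Codeword b1..b15 = 001111000011110

001111000011110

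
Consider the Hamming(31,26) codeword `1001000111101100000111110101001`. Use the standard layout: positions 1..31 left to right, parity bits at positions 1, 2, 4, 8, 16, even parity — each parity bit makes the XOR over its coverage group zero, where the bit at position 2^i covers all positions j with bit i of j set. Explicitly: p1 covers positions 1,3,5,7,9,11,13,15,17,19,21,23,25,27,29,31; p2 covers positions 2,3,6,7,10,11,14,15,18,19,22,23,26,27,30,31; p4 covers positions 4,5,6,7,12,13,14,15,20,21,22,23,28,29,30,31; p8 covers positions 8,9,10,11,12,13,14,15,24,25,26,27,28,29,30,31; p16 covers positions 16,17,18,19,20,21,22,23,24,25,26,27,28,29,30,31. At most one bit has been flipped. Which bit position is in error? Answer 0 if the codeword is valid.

7

s1: b1⊕b3⊕b5⊕b7⊕b9⊕b11⊕b13⊕b15⊕b17⊕b19⊕b21⊕b23⊕b25⊕b27⊕b29⊕b31 = 1⊕0⊕0⊕0⊕1⊕1⊕1⊕0⊕0⊕0⊕1⊕1⊕0⊕0⊕0⊕1 = 1
s2: b2⊕b3⊕b6⊕b7⊕b10⊕b11⊕b14⊕b15⊕b18⊕b19⊕b22⊕b23⊕b26⊕b27⊕b30⊕b31 = 0⊕0⊕0⊕0⊕1⊕1⊕1⊕0⊕0⊕0⊕1⊕1⊕1⊕0⊕0⊕1 = 1
s4: b4⊕b5⊕b6⊕b7⊕b12⊕b13⊕b14⊕b15⊕b20⊕b21⊕b22⊕b23⊕b28⊕b29⊕b30⊕b31 = 1⊕0⊕0⊕0⊕0⊕1⊕1⊕0⊕1⊕1⊕1⊕1⊕1⊕0⊕0⊕1 = 1
s8: b8⊕b9⊕b10⊕b11⊕b12⊕b13⊕b14⊕b15⊕b24⊕b25⊕b26⊕b27⊕b28⊕b29⊕b30⊕b31 = 1⊕1⊕1⊕1⊕0⊕1⊕1⊕0⊕1⊕0⊕1⊕0⊕1⊕0⊕0⊕1 = 0
s16: b16⊕b17⊕b18⊕b19⊕b20⊕b21⊕b22⊕b23⊕b24⊕b25⊕b26⊕b27⊕b28⊕b29⊕b30⊕b31 = 0⊕0⊕0⊕0⊕1⊕1⊕1⊕1⊕1⊕0⊕1⊕0⊕1⊕0⊕0⊕1 = 0
Syndrome (s16...s1) = 00111 → position 7.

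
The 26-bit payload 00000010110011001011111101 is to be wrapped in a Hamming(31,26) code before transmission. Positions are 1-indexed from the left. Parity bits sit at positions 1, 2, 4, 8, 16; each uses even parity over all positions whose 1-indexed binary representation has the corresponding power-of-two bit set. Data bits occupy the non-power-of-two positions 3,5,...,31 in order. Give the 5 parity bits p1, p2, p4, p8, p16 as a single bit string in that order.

10000

Place data bits at non-power-of-two positions: b3=0, b5=0, b6=0, b7=0, b9=0, b10=0, b11=1, b12=0, b13=1, b14=1, b15=0, b17=0, b18=1, b19=1, b20=0, b21=0, b22=1, b23=0, b24=1, b25=1, b26=1, b27=1, b28=1, b29=1, b30=0, b31=1.
p1 = XOR of data positions {3,5,7,9,11,13,15,17,19,21,23,25,27,29,31} = 0⊕0⊕0⊕0⊕1⊕1⊕0⊕0⊕1⊕0⊕0⊕1⊕1⊕1⊕1 = 1
p2 = XOR of data positions {3,6,7,10,11,14,15,18,19,22,23,26,27,30,31} = 0⊕0⊕0⊕0⊕1⊕1⊕0⊕1⊕1⊕1⊕0⊕1⊕1⊕0⊕1 = 0
p4 = XOR of data positions {5,6,7,12,13,14,15,20,21,22,23,28,29,30,31} = 0⊕0⊕0⊕0⊕1⊕1⊕0⊕0⊕0⊕1⊕0⊕1⊕1⊕0⊕1 = 0
p8 = XOR of data positions {9,10,11,12,13,14,15,24,25,26,27,28,29,30,31} = 0⊕0⊕1⊕0⊕1⊕1⊕0⊕1⊕1⊕1⊕1⊕1⊕1⊕0⊕1 = 0
p16 = XOR of data positions {17,18,19,20,21,22,23,24,25,26,27,28,29,30,31} = 0⊕1⊕1⊕0⊕0⊕1⊕0⊕1⊕1⊕1⊕1⊕1⊕1⊕0⊕1 = 0
Parity bits p1,p2,p4,p8,p16 = 10000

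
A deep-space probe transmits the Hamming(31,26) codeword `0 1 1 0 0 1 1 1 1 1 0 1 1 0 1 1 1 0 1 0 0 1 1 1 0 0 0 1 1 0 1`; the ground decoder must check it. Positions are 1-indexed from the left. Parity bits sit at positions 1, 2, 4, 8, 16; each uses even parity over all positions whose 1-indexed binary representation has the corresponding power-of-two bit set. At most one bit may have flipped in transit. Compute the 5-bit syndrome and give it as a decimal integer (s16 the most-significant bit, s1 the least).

16

s1: b1⊕b3⊕b5⊕b7⊕b9⊕b11⊕b13⊕b15⊕b17⊕b19⊕b21⊕b23⊕b25⊕b27⊕b29⊕b31 = 0⊕1⊕0⊕1⊕1⊕0⊕1⊕1⊕1⊕1⊕0⊕1⊕0⊕0⊕1⊕1 = 0
s2: b2⊕b3⊕b6⊕b7⊕b10⊕b11⊕b14⊕b15⊕b18⊕b19⊕b22⊕b23⊕b26⊕b27⊕b30⊕b31 = 1⊕1⊕1⊕1⊕1⊕0⊕0⊕1⊕0⊕1⊕1⊕1⊕0⊕0⊕0⊕1 = 0
s4: b4⊕b5⊕b6⊕b7⊕b12⊕b13⊕b14⊕b15⊕b20⊕b21⊕b22⊕b23⊕b28⊕b29⊕b30⊕b31 = 0⊕0⊕1⊕1⊕1⊕1⊕0⊕1⊕0⊕0⊕1⊕1⊕1⊕1⊕0⊕1 = 0
s8: b8⊕b9⊕b10⊕b11⊕b12⊕b13⊕b14⊕b15⊕b24⊕b25⊕b26⊕b27⊕b28⊕b29⊕b30⊕b31 = 1⊕1⊕1⊕0⊕1⊕1⊕0⊕1⊕1⊕0⊕0⊕0⊕1⊕1⊕0⊕1 = 0
s16: b16⊕b17⊕b18⊕b19⊕b20⊕b21⊕b22⊕b23⊕b24⊕b25⊕b26⊕b27⊕b28⊕b29⊕b30⊕b31 = 1⊕1⊕0⊕1⊕0⊕0⊕1⊕1⊕1⊕0⊕0⊕0⊕1⊕1⊕0⊕1 = 1
Syndrome (s16...s1) = 10000 → position 16.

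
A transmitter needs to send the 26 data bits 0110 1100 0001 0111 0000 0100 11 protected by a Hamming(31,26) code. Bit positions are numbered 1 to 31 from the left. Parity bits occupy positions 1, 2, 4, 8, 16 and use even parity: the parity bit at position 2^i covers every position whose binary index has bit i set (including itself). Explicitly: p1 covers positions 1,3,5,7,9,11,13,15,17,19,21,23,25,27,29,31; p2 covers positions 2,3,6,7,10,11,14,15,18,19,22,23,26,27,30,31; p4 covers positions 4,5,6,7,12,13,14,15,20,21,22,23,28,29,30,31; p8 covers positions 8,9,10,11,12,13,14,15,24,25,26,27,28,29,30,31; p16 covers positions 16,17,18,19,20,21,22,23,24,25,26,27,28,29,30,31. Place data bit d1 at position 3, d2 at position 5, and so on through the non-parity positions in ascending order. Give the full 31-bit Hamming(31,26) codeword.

Place data bits at non-power-of-two positions: b3=0, b5=1, b6=1, b7=0, b9=1, b10=1, b11=0, b12=0, b13=0, b14=0, b15=0, b17=1, b18=0, b19=1, b20=1, b21=1, b22=0, b23=0, b24=0, b25=0, b26=0, b27=1, b28=0, b29=0, b30=1, b31=1.
p1 = XOR of data positions {3,5,7,9,11,13,15,17,19,21,23,25,27,29,31} = 0⊕1⊕0⊕1⊕0⊕0⊕0⊕1⊕1⊕1⊕0⊕0⊕1⊕0⊕1 = 1
p2 = XOR of data positions {3,6,7,10,11,14,15,18,19,22,23,26,27,30,31} = 0⊕1⊕0⊕1⊕0⊕0⊕0⊕0⊕1⊕0⊕0⊕0⊕1⊕1⊕1 = 0
p4 = XOR of data positions {5,6,7,12,13,14,15,20,21,22,23,28,29,30,31} = 1⊕1⊕0⊕0⊕0⊕0⊕0⊕1⊕1⊕0⊕0⊕0⊕0⊕1⊕1 = 0
p8 = XOR of data positions {9,10,11,12,13,14,15,24,25,26,27,28,29,30,31} = 1⊕1⊕0⊕0⊕0⊕0⊕0⊕0⊕0⊕0⊕1⊕0⊕0⊕1⊕1 = 1
p16 = XOR of data positions {17,18,19,20,21,22,23,24,25,26,27,28,29,30,31} = 1⊕0⊕1⊕1⊕1⊕0⊕0⊕0⊕0⊕0⊕1⊕0⊕0⊕1⊕1 = 1
Codeword b1..b31 = 1000110111000001101110000010011

1000110111000001101110000010011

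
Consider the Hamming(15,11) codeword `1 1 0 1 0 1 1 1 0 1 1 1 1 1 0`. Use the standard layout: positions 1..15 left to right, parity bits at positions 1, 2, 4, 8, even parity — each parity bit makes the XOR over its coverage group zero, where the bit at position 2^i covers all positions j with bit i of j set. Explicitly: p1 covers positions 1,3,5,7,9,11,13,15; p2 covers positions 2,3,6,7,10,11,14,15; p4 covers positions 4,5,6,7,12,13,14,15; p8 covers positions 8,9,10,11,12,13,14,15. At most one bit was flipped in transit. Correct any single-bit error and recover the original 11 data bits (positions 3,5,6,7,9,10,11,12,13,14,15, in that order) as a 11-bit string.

00110111110

s1: b1⊕b3⊕b5⊕b7⊕b9⊕b11⊕b13⊕b15 = 1⊕0⊕0⊕1⊕0⊕1⊕1⊕0 = 0
s2: b2⊕b3⊕b6⊕b7⊕b10⊕b11⊕b14⊕b15 = 1⊕0⊕1⊕1⊕1⊕1⊕1⊕0 = 0
s4: b4⊕b5⊕b6⊕b7⊕b12⊕b13⊕b14⊕b15 = 1⊕0⊕1⊕1⊕1⊕1⊕1⊕0 = 0
s8: b8⊕b9⊕b10⊕b11⊕b12⊕b13⊕b14⊕b15 = 1⊕0⊕1⊕1⊕1⊕1⊕1⊕0 = 0
Syndrome (s8...s1) = 0000 → position 0 (no error).
No correction needed.
Data bits at positions 3,5,6,7,9,10,11,12,13,14,15: 00110111110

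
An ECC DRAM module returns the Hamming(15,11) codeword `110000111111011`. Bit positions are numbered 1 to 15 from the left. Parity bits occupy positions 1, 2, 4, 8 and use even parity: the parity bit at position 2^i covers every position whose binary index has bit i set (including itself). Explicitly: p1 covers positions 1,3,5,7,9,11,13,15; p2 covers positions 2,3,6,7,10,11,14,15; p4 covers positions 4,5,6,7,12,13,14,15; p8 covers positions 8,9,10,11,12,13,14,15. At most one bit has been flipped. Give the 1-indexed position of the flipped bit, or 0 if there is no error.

s1: b1⊕b3⊕b5⊕b7⊕b9⊕b11⊕b13⊕b15 = 1⊕0⊕0⊕1⊕1⊕1⊕0⊕1 = 1
s2: b2⊕b3⊕b6⊕b7⊕b10⊕b11⊕b14⊕b15 = 1⊕0⊕0⊕1⊕1⊕1⊕1⊕1 = 0
s4: b4⊕b5⊕b6⊕b7⊕b12⊕b13⊕b14⊕b15 = 0⊕0⊕0⊕1⊕1⊕0⊕1⊕1 = 0
s8: b8⊕b9⊕b10⊕b11⊕b12⊕b13⊕b14⊕b15 = 1⊕1⊕1⊕1⊕1⊕0⊕1⊕1 = 1
Syndrome (s8...s1) = 1001 → position 9.

9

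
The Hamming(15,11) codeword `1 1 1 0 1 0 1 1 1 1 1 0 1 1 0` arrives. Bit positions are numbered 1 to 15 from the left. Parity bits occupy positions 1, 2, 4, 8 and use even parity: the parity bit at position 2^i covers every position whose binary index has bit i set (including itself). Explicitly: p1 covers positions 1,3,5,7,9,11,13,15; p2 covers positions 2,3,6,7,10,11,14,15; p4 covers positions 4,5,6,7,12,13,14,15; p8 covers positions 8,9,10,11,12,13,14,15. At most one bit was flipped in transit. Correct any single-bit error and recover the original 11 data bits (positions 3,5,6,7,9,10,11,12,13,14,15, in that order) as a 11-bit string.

s1: b1⊕b3⊕b5⊕b7⊕b9⊕b11⊕b13⊕b15 = 1⊕1⊕1⊕1⊕1⊕1⊕1⊕0 = 1
s2: b2⊕b3⊕b6⊕b7⊕b10⊕b11⊕b14⊕b15 = 1⊕1⊕0⊕1⊕1⊕1⊕1⊕0 = 0
s4: b4⊕b5⊕b6⊕b7⊕b12⊕b13⊕b14⊕b15 = 0⊕1⊕0⊕1⊕0⊕1⊕1⊕0 = 0
s8: b8⊕b9⊕b10⊕b11⊕b12⊕b13⊕b14⊕b15 = 1⊕1⊕1⊕1⊕0⊕1⊕1⊕0 = 0
Syndrome (s8...s1) = 0001 → position 1.
Flip bit 1: corrected codeword = 011010111110110
Data bits at positions 3,5,6,7,9,10,11,12,13,14,15: 11011110110

11011110110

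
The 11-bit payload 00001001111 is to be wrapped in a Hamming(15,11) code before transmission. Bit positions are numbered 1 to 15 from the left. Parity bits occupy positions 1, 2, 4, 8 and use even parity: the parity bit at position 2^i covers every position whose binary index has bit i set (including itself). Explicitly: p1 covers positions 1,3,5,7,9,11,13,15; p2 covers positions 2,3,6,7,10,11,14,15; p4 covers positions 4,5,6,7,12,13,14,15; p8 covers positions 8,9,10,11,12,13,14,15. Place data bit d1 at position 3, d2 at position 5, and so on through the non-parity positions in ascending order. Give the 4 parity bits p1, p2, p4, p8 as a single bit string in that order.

1001

Place data bits at non-power-of-two positions: b3=0, b5=0, b6=0, b7=0, b9=1, b10=0, b11=0, b12=1, b13=1, b14=1, b15=1.
p1 = XOR of data positions {3,5,7,9,11,13,15} = 0⊕0⊕0⊕1⊕0⊕1⊕1 = 1
p2 = XOR of data positions {3,6,7,10,11,14,15} = 0⊕0⊕0⊕0⊕0⊕1⊕1 = 0
p4 = XOR of data positions {5,6,7,12,13,14,15} = 0⊕0⊕0⊕1⊕1⊕1⊕1 = 0
p8 = XOR of data positions {9,10,11,12,13,14,15} = 1⊕0⊕0⊕1⊕1⊕1⊕1 = 1
Parity bits p1,p2,p4,p8 = 1001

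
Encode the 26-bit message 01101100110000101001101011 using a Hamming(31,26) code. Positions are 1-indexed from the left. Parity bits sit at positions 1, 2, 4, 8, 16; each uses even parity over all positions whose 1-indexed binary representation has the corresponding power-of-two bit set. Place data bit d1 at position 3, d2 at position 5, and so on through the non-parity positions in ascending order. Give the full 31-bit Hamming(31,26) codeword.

1101110111001101000101001101011

Place data bits at non-power-of-two positions: b3=0, b5=1, b6=1, b7=0, b9=1, b10=1, b11=0, b12=0, b13=1, b14=1, b15=0, b17=0, b18=0, b19=0, b20=1, b21=0, b22=1, b23=0, b24=0, b25=1, b26=1, b27=0, b28=1, b29=0, b30=1, b31=1.
p1 = XOR of data positions {3,5,7,9,11,13,15,17,19,21,23,25,27,29,31} = 0⊕1⊕0⊕1⊕0⊕1⊕0⊕0⊕0⊕0⊕0⊕1⊕0⊕0⊕1 = 1
p2 = XOR of data positions {3,6,7,10,11,14,15,18,19,22,23,26,27,30,31} = 0⊕1⊕0⊕1⊕0⊕1⊕0⊕0⊕0⊕1⊕0⊕1⊕0⊕1⊕1 = 1
p4 = XOR of data positions {5,6,7,12,13,14,15,20,21,22,23,28,29,30,31} = 1⊕1⊕0⊕0⊕1⊕1⊕0⊕1⊕0⊕1⊕0⊕1⊕0⊕1⊕1 = 1
p8 = XOR of data positions {9,10,11,12,13,14,15,24,25,26,27,28,29,30,31} = 1⊕1⊕0⊕0⊕1⊕1⊕0⊕0⊕1⊕1⊕0⊕1⊕0⊕1⊕1 = 1
p16 = XOR of data positions {17,18,19,20,21,22,23,24,25,26,27,28,29,30,31} = 0⊕0⊕0⊕1⊕0⊕1⊕0⊕0⊕1⊕1⊕0⊕1⊕0⊕1⊕1 = 1
Codeword b1..b31 = 1101110111001101000101001101011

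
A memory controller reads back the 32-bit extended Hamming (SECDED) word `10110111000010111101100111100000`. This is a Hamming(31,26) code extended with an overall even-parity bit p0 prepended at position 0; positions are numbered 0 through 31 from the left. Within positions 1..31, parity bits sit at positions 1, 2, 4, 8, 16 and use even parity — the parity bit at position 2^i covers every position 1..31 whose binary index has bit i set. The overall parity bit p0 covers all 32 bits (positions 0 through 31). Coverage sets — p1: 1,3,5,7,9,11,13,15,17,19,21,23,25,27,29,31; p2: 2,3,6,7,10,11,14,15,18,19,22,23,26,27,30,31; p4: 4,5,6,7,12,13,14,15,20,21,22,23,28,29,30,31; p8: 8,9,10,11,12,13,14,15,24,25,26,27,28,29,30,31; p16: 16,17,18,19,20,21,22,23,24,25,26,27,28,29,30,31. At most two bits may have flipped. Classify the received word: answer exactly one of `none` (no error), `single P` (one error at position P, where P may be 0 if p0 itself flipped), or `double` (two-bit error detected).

s1: b1⊕b3⊕b5⊕b7⊕b9⊕b11⊕b13⊕b15⊕b17⊕b19⊕b21⊕b23⊕b25⊕b27⊕b29⊕b31 = 0⊕1⊕1⊕1⊕0⊕0⊕0⊕1⊕1⊕1⊕0⊕1⊕1⊕0⊕0⊕0 = 0
s2: b2⊕b3⊕b6⊕b7⊕b10⊕b11⊕b14⊕b15⊕b18⊕b19⊕b22⊕b23⊕b26⊕b27⊕b30⊕b31 = 1⊕1⊕1⊕1⊕0⊕0⊕1⊕1⊕0⊕1⊕0⊕1⊕1⊕0⊕0⊕0 = 1
s4: b4⊕b5⊕b6⊕b7⊕b12⊕b13⊕b14⊕b15⊕b20⊕b21⊕b22⊕b23⊕b28⊕b29⊕b30⊕b31 = 0⊕1⊕1⊕1⊕1⊕0⊕1⊕1⊕1⊕0⊕0⊕1⊕0⊕0⊕0⊕0 = 0
s8: b8⊕b9⊕b10⊕b11⊕b12⊕b13⊕b14⊕b15⊕b24⊕b25⊕b26⊕b27⊕b28⊕b29⊕b30⊕b31 = 0⊕0⊕0⊕0⊕1⊕0⊕1⊕1⊕1⊕1⊕1⊕0⊕0⊕0⊕0⊕0 = 0
s16: b16⊕b17⊕b18⊕b19⊕b20⊕b21⊕b22⊕b23⊕b24⊕b25⊕b26⊕b27⊕b28⊕b29⊕b30⊕b31 = 1⊕1⊕0⊕1⊕1⊕0⊕0⊕1⊕1⊕1⊕1⊕0⊕0⊕0⊕0⊕0 = 0
Syndrome (s16...s1) = 00010 → position 2.
Overall parity (XOR of all 32 bits, including p0): 1⊕0⊕1⊕1⊕0⊕1⊕1⊕1⊕0⊕0⊕0⊕0⊕1⊕0⊕1⊕1⊕1⊕1⊕0⊕1⊕1⊕0⊕0⊕1⊕1⊕1⊕1⊕0⊕0⊕0⊕0⊕0 = 1
Overall=1, syndrome position=2 → single-bit error at position 2.

single 2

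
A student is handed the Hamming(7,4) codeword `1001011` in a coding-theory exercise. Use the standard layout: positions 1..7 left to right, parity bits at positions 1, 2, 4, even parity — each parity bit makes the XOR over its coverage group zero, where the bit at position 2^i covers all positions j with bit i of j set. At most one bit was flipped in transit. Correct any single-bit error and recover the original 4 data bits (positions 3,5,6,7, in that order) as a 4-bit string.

s1: b1⊕b3⊕b5⊕b7 = 1⊕0⊕0⊕1 = 0
s2: b2⊕b3⊕b6⊕b7 = 0⊕0⊕1⊕1 = 0
s4: b4⊕b5⊕b6⊕b7 = 1⊕0⊕1⊕1 = 1
Syndrome (s4...s1) = 100 → position 4.
Flip bit 4: corrected codeword = 1000011
Data bits at positions 3,5,6,7: 0011

0011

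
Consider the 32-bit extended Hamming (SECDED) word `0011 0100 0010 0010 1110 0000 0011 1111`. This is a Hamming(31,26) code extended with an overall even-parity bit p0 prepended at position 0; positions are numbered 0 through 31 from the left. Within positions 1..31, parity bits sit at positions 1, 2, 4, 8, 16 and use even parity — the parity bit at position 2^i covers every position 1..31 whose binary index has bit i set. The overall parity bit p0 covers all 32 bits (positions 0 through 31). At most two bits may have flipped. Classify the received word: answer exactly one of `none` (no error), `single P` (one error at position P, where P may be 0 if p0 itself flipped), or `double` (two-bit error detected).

double

s1: b1⊕b3⊕b5⊕b7⊕b9⊕b11⊕b13⊕b15⊕b17⊕b19⊕b21⊕b23⊕b25⊕b27⊕b29⊕b31 = 0⊕1⊕1⊕0⊕0⊕0⊕0⊕0⊕1⊕0⊕0⊕0⊕0⊕1⊕1⊕1 = 0
s2: b2⊕b3⊕b6⊕b7⊕b10⊕b11⊕b14⊕b15⊕b18⊕b19⊕b22⊕b23⊕b26⊕b27⊕b30⊕b31 = 1⊕1⊕0⊕0⊕1⊕0⊕1⊕0⊕1⊕0⊕0⊕0⊕1⊕1⊕1⊕1 = 1
s4: b4⊕b5⊕b6⊕b7⊕b12⊕b13⊕b14⊕b15⊕b20⊕b21⊕b22⊕b23⊕b28⊕b29⊕b30⊕b31 = 0⊕1⊕0⊕0⊕0⊕0⊕1⊕0⊕0⊕0⊕0⊕0⊕1⊕1⊕1⊕1 = 0
s8: b8⊕b9⊕b10⊕b11⊕b12⊕b13⊕b14⊕b15⊕b24⊕b25⊕b26⊕b27⊕b28⊕b29⊕b30⊕b31 = 0⊕0⊕1⊕0⊕0⊕0⊕1⊕0⊕0⊕0⊕1⊕1⊕1⊕1⊕1⊕1 = 0
s16: b16⊕b17⊕b18⊕b19⊕b20⊕b21⊕b22⊕b23⊕b24⊕b25⊕b26⊕b27⊕b28⊕b29⊕b30⊕b31 = 1⊕1⊕1⊕0⊕0⊕0⊕0⊕0⊕0⊕0⊕1⊕1⊕1⊕1⊕1⊕1 = 1
Syndrome (s16...s1) = 10010 → position 18.
Overall parity (XOR of all 32 bits, including p0): 0⊕0⊕1⊕1⊕0⊕1⊕0⊕0⊕0⊕0⊕1⊕0⊕0⊕0⊕1⊕0⊕1⊕1⊕1⊕0⊕0⊕0⊕0⊕0⊕0⊕0⊕1⊕1⊕1⊕1⊕1⊕1 = 0
Overall=0, syndrome position=18 → double-bit error detected (uncorrectable).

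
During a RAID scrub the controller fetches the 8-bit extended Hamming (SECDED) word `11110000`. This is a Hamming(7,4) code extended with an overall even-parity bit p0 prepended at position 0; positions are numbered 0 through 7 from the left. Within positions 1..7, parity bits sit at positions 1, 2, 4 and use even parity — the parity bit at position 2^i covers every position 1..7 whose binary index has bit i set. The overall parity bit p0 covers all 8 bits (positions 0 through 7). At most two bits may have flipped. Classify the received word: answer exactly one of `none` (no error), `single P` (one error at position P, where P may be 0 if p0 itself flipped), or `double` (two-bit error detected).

none

s1: b1⊕b3⊕b5⊕b7 = 1⊕1⊕0⊕0 = 0
s2: b2⊕b3⊕b6⊕b7 = 1⊕1⊕0⊕0 = 0
s4: b4⊕b5⊕b6⊕b7 = 0⊕0⊕0⊕0 = 0
Syndrome (s4...s1) = 000 → position 0 (no error).
Overall parity (XOR of all 8 bits, including p0): 1⊕1⊕1⊕1⊕0⊕0⊕0⊕0 = 0
Overall=0, syndrome position=0 → no error.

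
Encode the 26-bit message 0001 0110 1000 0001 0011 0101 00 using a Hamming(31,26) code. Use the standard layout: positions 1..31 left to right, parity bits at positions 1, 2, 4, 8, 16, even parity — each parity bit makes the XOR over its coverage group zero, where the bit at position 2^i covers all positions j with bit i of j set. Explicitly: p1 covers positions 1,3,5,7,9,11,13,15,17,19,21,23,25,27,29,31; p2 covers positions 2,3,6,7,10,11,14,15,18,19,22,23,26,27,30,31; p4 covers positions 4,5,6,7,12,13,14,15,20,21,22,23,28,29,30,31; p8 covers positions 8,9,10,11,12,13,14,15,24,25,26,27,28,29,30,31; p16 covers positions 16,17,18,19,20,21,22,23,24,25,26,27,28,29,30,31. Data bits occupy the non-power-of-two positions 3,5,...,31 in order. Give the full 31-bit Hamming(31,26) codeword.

Place data bits at non-power-of-two positions: b3=0, b5=0, b6=0, b7=1, b9=0, b10=1, b11=1, b12=0, b13=1, b14=0, b15=0, b17=0, b18=0, b19=0, b20=0, b21=1, b22=0, b23=0, b24=1, b25=1, b26=0, b27=1, b28=0, b29=1, b30=0, b31=0.
p1 = XOR of data positions {3,5,7,9,11,13,15,17,19,21,23,25,27,29,31} = 0⊕0⊕1⊕0⊕1⊕1⊕0⊕0⊕0⊕1⊕0⊕1⊕1⊕1⊕0 = 1
p2 = XOR of data positions {3,6,7,10,11,14,15,18,19,22,23,26,27,30,31} = 0⊕0⊕1⊕1⊕1⊕0⊕0⊕0⊕0⊕0⊕0⊕0⊕1⊕0⊕0 = 0
p4 = XOR of data positions {5,6,7,12,13,14,15,20,21,22,23,28,29,30,31} = 0⊕0⊕1⊕0⊕1⊕0⊕0⊕0⊕1⊕0⊕0⊕0⊕1⊕0⊕0 = 0
p8 = XOR of data positions {9,10,11,12,13,14,15,24,25,26,27,28,29,30,31} = 0⊕1⊕1⊕0⊕1⊕0⊕0⊕1⊕1⊕0⊕1⊕0⊕1⊕0⊕0 = 1
p16 = XOR of data positions {17,18,19,20,21,22,23,24,25,26,27,28,29,30,31} = 0⊕0⊕0⊕0⊕1⊕0⊕0⊕1⊕1⊕0⊕1⊕0⊕1⊕0⊕0 = 1
Codeword b1..b31 = 1000001101101001000010011010100

1000001101101001000010011010100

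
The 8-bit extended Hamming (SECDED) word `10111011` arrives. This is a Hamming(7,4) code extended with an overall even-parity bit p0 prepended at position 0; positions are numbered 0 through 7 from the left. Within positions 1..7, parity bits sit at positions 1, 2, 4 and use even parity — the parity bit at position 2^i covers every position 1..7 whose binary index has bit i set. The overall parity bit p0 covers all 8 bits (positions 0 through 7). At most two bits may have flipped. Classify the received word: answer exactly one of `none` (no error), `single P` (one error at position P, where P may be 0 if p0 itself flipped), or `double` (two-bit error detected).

s1: b1⊕b3⊕b5⊕b7 = 0⊕1⊕0⊕1 = 0
s2: b2⊕b3⊕b6⊕b7 = 1⊕1⊕1⊕1 = 0
s4: b4⊕b5⊕b6⊕b7 = 1⊕0⊕1⊕1 = 1
Syndrome (s4...s1) = 100 → position 4.
Overall parity (XOR of all 8 bits, including p0): 1⊕0⊕1⊕1⊕1⊕0⊕1⊕1 = 0
Overall=0, syndrome position=4 → double-bit error detected (uncorrectable).

double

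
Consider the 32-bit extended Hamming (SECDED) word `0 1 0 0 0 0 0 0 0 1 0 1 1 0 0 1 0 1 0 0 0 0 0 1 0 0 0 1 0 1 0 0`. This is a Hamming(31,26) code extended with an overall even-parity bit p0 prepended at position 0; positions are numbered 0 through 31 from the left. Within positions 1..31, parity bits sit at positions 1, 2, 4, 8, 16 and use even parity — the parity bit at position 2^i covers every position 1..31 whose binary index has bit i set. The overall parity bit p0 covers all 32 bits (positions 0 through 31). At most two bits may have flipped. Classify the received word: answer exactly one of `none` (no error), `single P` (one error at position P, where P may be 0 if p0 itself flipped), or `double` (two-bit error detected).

single 0

s1: b1⊕b3⊕b5⊕b7⊕b9⊕b11⊕b13⊕b15⊕b17⊕b19⊕b21⊕b23⊕b25⊕b27⊕b29⊕b31 = 1⊕0⊕0⊕0⊕1⊕1⊕0⊕1⊕1⊕0⊕0⊕1⊕0⊕1⊕1⊕0 = 0
s2: b2⊕b3⊕b6⊕b7⊕b10⊕b11⊕b14⊕b15⊕b18⊕b19⊕b22⊕b23⊕b26⊕b27⊕b30⊕b31 = 0⊕0⊕0⊕0⊕0⊕1⊕0⊕1⊕0⊕0⊕0⊕1⊕0⊕1⊕0⊕0 = 0
s4: b4⊕b5⊕b6⊕b7⊕b12⊕b13⊕b14⊕b15⊕b20⊕b21⊕b22⊕b23⊕b28⊕b29⊕b30⊕b31 = 0⊕0⊕0⊕0⊕1⊕0⊕0⊕1⊕0⊕0⊕0⊕1⊕0⊕1⊕0⊕0 = 0
s8: b8⊕b9⊕b10⊕b11⊕b12⊕b13⊕b14⊕b15⊕b24⊕b25⊕b26⊕b27⊕b28⊕b29⊕b30⊕b31 = 0⊕1⊕0⊕1⊕1⊕0⊕0⊕1⊕0⊕0⊕0⊕1⊕0⊕1⊕0⊕0 = 0
s16: b16⊕b17⊕b18⊕b19⊕b20⊕b21⊕b22⊕b23⊕b24⊕b25⊕b26⊕b27⊕b28⊕b29⊕b30⊕b31 = 0⊕1⊕0⊕0⊕0⊕0⊕0⊕1⊕0⊕0⊕0⊕1⊕0⊕1⊕0⊕0 = 0
Syndrome (s16...s1) = 00000 → position 0 (no error).
Overall parity (XOR of all 32 bits, including p0): 0⊕1⊕0⊕0⊕0⊕0⊕0⊕0⊕0⊕1⊕0⊕1⊕1⊕0⊕0⊕1⊕0⊕1⊕0⊕0⊕0⊕0⊕0⊕1⊕0⊕0⊕0⊕1⊕0⊕1⊕0⊕0 = 1
Overall=1, syndrome position=0 → single-bit error at position 0.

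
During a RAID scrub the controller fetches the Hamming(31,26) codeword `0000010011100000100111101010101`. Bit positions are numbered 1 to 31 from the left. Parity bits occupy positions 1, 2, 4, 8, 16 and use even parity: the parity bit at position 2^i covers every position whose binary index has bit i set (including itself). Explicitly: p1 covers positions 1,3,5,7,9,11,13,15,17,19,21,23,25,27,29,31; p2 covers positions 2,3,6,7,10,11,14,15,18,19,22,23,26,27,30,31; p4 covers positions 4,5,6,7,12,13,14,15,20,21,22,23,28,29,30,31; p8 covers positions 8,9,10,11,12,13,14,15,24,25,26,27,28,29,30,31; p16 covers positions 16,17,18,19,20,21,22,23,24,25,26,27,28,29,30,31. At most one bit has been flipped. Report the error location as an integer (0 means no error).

31

s1: b1⊕b3⊕b5⊕b7⊕b9⊕b11⊕b13⊕b15⊕b17⊕b19⊕b21⊕b23⊕b25⊕b27⊕b29⊕b31 = 0⊕0⊕0⊕0⊕1⊕1⊕0⊕0⊕1⊕0⊕1⊕1⊕1⊕1⊕1⊕1 = 1
s2: b2⊕b3⊕b6⊕b7⊕b10⊕b11⊕b14⊕b15⊕b18⊕b19⊕b22⊕b23⊕b26⊕b27⊕b30⊕b31 = 0⊕0⊕1⊕0⊕1⊕1⊕0⊕0⊕0⊕0⊕1⊕1⊕0⊕1⊕0⊕1 = 1
s4: b4⊕b5⊕b6⊕b7⊕b12⊕b13⊕b14⊕b15⊕b20⊕b21⊕b22⊕b23⊕b28⊕b29⊕b30⊕b31 = 0⊕0⊕1⊕0⊕0⊕0⊕0⊕0⊕1⊕1⊕1⊕1⊕0⊕1⊕0⊕1 = 1
s8: b8⊕b9⊕b10⊕b11⊕b12⊕b13⊕b14⊕b15⊕b24⊕b25⊕b26⊕b27⊕b28⊕b29⊕b30⊕b31 = 0⊕1⊕1⊕1⊕0⊕0⊕0⊕0⊕0⊕1⊕0⊕1⊕0⊕1⊕0⊕1 = 1
s16: b16⊕b17⊕b18⊕b19⊕b20⊕b21⊕b22⊕b23⊕b24⊕b25⊕b26⊕b27⊕b28⊕b29⊕b30⊕b31 = 0⊕1⊕0⊕0⊕1⊕1⊕1⊕1⊕0⊕1⊕0⊕1⊕0⊕1⊕0⊕1 = 1
Syndrome (s16...s1) = 11111 → position 31.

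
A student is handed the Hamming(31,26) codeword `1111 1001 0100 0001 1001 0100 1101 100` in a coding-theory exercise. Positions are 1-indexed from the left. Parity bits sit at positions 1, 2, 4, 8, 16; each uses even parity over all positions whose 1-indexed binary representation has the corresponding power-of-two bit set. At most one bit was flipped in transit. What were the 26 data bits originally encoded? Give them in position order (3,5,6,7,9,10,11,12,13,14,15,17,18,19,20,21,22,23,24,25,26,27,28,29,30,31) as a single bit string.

11000100000100101001101100

s1: b1⊕b3⊕b5⊕b7⊕b9⊕b11⊕b13⊕b15⊕b17⊕b19⊕b21⊕b23⊕b25⊕b27⊕b29⊕b31 = 1⊕1⊕1⊕0⊕0⊕0⊕0⊕0⊕1⊕0⊕0⊕0⊕1⊕0⊕1⊕0 = 0
s2: b2⊕b3⊕b6⊕b7⊕b10⊕b11⊕b14⊕b15⊕b18⊕b19⊕b22⊕b23⊕b26⊕b27⊕b30⊕b31 = 1⊕1⊕0⊕0⊕1⊕0⊕0⊕0⊕0⊕0⊕1⊕0⊕1⊕0⊕0⊕0 = 1
s4: b4⊕b5⊕b6⊕b7⊕b12⊕b13⊕b14⊕b15⊕b20⊕b21⊕b22⊕b23⊕b28⊕b29⊕b30⊕b31 = 1⊕1⊕0⊕0⊕0⊕0⊕0⊕0⊕1⊕0⊕1⊕0⊕1⊕1⊕0⊕0 = 0
s8: b8⊕b9⊕b10⊕b11⊕b12⊕b13⊕b14⊕b15⊕b24⊕b25⊕b26⊕b27⊕b28⊕b29⊕b30⊕b31 = 1⊕0⊕1⊕0⊕0⊕0⊕0⊕0⊕0⊕1⊕1⊕0⊕1⊕1⊕0⊕0 = 0
s16: b16⊕b17⊕b18⊕b19⊕b20⊕b21⊕b22⊕b23⊕b24⊕b25⊕b26⊕b27⊕b28⊕b29⊕b30⊕b31 = 1⊕1⊕0⊕0⊕1⊕0⊕1⊕0⊕0⊕1⊕1⊕0⊕1⊕1⊕0⊕0 = 0
Syndrome (s16...s1) = 00010 → position 2.
Flip bit 2: corrected codeword = 1011100101000001100101001101100
Data bits at positions 3,5,6,7,9,10,11,12,13,14,15,17,18,19,20,21,22,23,24,25,26,27,28,29,30,31: 11000100000100101001101100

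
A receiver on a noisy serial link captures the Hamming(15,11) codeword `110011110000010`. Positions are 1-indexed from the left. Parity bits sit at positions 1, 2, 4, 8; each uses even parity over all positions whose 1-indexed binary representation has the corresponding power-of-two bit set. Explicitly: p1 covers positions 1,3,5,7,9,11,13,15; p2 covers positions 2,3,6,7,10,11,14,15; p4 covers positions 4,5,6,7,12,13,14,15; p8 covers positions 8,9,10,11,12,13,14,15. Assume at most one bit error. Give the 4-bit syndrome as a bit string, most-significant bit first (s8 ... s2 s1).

0001

s1: b1⊕b3⊕b5⊕b7⊕b9⊕b11⊕b13⊕b15 = 1⊕0⊕1⊕1⊕0⊕0⊕0⊕0 = 1
s2: b2⊕b3⊕b6⊕b7⊕b10⊕b11⊕b14⊕b15 = 1⊕0⊕1⊕1⊕0⊕0⊕1⊕0 = 0
s4: b4⊕b5⊕b6⊕b7⊕b12⊕b13⊕b14⊕b15 = 0⊕1⊕1⊕1⊕0⊕0⊕1⊕0 = 0
s8: b8⊕b9⊕b10⊕b11⊕b12⊕b13⊕b14⊕b15 = 1⊕0⊕0⊕0⊕0⊕0⊕1⊕0 = 0
Syndrome (s8...s1) = 0001 → position 1.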